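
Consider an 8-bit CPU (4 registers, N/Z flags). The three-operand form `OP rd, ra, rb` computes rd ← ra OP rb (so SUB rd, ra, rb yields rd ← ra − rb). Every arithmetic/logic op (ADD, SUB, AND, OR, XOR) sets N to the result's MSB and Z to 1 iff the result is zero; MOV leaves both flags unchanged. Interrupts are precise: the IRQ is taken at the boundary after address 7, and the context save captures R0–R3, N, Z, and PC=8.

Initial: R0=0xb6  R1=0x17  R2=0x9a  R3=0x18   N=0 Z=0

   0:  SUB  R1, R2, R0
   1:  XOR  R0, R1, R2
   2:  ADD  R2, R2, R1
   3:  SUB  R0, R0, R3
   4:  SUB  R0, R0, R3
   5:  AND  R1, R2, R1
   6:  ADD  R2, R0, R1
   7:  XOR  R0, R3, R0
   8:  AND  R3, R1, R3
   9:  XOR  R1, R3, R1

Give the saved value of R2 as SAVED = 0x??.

SAVED = 0xb2

after  0: R0=0xb6 R1=0xe4 R2=0x9a R3=0x18  N=1 Z=0
after  1: R0=0x7e R1=0xe4 R2=0x9a R3=0x18  N=0 Z=0
after  2: R0=0x7e R1=0xe4 R2=0x7e R3=0x18  N=0 Z=0
after  3: R0=0x66 R1=0xe4 R2=0x7e R3=0x18  N=0 Z=0
after  4: R0=0x4e R1=0xe4 R2=0x7e R3=0x18  N=0 Z=0
after  5: R0=0x4e R1=0x64 R2=0x7e R3=0x18  N=0 Z=0
after  6: R0=0x4e R1=0x64 R2=0xb2 R3=0x18  N=1 Z=0
after  7: R0=0x56 R1=0x64 R2=0xb2 R3=0x18  N=0 Z=0
-- IRQ taken; context saved, return-PC = 8 --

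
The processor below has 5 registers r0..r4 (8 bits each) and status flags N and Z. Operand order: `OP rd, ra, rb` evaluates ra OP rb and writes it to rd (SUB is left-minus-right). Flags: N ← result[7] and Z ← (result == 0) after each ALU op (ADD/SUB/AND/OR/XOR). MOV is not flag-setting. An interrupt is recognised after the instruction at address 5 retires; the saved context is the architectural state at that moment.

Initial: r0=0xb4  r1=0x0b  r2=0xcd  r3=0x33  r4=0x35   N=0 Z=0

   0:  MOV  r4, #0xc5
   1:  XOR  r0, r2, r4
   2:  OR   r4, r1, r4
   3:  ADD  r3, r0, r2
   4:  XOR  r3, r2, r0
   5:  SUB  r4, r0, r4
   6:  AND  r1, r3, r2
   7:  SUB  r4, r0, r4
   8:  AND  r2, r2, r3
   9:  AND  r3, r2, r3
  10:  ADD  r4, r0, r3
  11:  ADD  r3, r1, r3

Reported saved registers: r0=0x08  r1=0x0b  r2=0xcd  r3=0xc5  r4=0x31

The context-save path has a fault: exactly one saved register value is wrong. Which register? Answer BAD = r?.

after  0: r0=0xb4 r1=0x0b r2=0xcd r3=0x33 r4=0xc5  N=0 Z=0
after  1: r0=0x08 r1=0x0b r2=0xcd r3=0x33 r4=0xc5  N=0 Z=0
after  2: r0=0x08 r1=0x0b r2=0xcd r3=0x33 r4=0xcf  N=1 Z=0
after  3: r0=0x08 r1=0x0b r2=0xcd r3=0xd5 r4=0xcf  N=1 Z=0
after  4: r0=0x08 r1=0x0b r2=0xcd r3=0xc5 r4=0xcf  N=1 Z=0
after  5: r0=0x08 r1=0x0b r2=0xcd r3=0xc5 r4=0x39  N=0 Z=0
-- IRQ taken; context saved, return-PC = 6 --
mismatch: r4: reported 0x31 vs actual 0x39

BAD = r4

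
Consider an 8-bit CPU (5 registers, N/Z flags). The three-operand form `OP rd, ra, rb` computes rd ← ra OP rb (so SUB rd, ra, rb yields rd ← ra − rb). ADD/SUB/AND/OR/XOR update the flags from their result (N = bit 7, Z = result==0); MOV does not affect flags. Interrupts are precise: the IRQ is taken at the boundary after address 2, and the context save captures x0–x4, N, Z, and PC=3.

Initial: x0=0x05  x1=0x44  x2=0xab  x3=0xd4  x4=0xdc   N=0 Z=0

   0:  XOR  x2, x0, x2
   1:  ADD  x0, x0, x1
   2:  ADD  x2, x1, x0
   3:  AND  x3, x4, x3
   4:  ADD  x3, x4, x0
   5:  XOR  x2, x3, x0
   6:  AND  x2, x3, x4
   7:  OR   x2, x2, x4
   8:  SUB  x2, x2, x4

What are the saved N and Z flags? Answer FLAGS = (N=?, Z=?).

FLAGS = (N=1, Z=0)

after  0: x0=0x05 x1=0x44 x2=0xae x3=0xd4 x4=0xdc  N=1 Z=0
after  1: x0=0x49 x1=0x44 x2=0xae x3=0xd4 x4=0xdc  N=0 Z=0
after  2: x0=0x49 x1=0x44 x2=0x8d x3=0xd4 x4=0xdc  N=1 Z=0
-- IRQ taken; context saved, return-PC = 3 --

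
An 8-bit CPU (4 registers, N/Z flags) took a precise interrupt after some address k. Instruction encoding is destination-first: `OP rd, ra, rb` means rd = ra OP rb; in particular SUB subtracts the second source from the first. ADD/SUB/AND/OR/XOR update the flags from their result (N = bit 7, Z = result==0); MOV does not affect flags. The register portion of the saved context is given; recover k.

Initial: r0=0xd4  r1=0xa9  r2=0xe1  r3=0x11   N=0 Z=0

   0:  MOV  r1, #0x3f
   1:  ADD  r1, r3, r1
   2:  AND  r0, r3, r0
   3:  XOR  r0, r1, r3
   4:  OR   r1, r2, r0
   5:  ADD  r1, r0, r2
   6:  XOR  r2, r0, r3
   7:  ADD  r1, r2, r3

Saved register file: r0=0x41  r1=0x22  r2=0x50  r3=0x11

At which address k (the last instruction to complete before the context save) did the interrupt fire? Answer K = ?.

K = 6

after  0: r0=0xd4 r1=0x3f r2=0xe1 r3=0x11  N=0 Z=0
after  1: r0=0xd4 r1=0x50 r2=0xe1 r3=0x11  N=0 Z=0
after  2: r0=0x10 r1=0x50 r2=0xe1 r3=0x11  N=0 Z=0
after  3: r0=0x41 r1=0x50 r2=0xe1 r3=0x11  N=0 Z=0
after  4: r0=0x41 r1=0xe1 r2=0xe1 r3=0x11  N=1 Z=0
after  5: r0=0x41 r1=0x22 r2=0xe1 r3=0x11  N=0 Z=0
after  6: r0=0x41 r1=0x22 r2=0x50 r3=0x11  N=0 Z=0
-- IRQ taken; context saved, return-PC = 7 --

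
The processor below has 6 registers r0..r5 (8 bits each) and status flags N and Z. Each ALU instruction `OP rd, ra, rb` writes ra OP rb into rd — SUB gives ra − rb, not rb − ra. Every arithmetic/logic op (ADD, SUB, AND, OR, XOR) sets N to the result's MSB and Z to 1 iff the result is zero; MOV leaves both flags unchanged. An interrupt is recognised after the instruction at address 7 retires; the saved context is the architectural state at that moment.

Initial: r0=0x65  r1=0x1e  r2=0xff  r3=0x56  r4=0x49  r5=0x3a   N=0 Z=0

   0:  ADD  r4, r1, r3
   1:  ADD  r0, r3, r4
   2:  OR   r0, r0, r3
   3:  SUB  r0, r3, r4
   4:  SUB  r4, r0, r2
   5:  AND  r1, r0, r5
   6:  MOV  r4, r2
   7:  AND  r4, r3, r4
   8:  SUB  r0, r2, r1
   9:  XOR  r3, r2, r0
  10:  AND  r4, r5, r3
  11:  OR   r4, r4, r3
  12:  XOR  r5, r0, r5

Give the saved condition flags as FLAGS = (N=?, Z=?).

after  0: r0=0x65 r1=0x1e r2=0xff r3=0x56 r4=0x74 r5=0x3a  N=0 Z=0
after  1: r0=0xca r1=0x1e r2=0xff r3=0x56 r4=0x74 r5=0x3a  N=1 Z=0
after  2: r0=0xde r1=0x1e r2=0xff r3=0x56 r4=0x74 r5=0x3a  N=1 Z=0
after  3: r0=0xe2 r1=0x1e r2=0xff r3=0x56 r4=0x74 r5=0x3a  N=1 Z=0
after  4: r0=0xe2 r1=0x1e r2=0xff r3=0x56 r4=0xe3 r5=0x3a  N=1 Z=0
after  5: r0=0xe2 r1=0x22 r2=0xff r3=0x56 r4=0xe3 r5=0x3a  N=0 Z=0
after  6: r0=0xe2 r1=0x22 r2=0xff r3=0x56 r4=0xff r5=0x3a  N=0 Z=0
after  7: r0=0xe2 r1=0x22 r2=0xff r3=0x56 r4=0x56 r5=0x3a  N=0 Z=0
-- IRQ taken; context saved, return-PC = 8 --

FLAGS = (N=0, Z=0)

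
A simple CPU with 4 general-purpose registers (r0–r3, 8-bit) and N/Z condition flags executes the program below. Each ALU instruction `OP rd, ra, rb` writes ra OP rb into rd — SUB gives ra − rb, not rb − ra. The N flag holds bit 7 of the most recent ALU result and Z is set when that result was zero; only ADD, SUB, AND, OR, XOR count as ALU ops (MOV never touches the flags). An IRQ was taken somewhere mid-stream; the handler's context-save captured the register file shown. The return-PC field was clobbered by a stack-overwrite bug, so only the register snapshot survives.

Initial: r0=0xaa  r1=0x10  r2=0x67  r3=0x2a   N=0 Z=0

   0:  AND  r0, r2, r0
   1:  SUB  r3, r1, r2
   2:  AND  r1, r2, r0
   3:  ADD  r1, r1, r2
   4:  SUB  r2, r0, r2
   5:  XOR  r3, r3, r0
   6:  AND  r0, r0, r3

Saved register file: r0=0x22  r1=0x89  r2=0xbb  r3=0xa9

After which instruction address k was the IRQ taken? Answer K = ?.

K = 4

after  0: r0=0x22 r1=0x10 r2=0x67 r3=0x2a  N=0 Z=0
after  1: r0=0x22 r1=0x10 r2=0x67 r3=0xa9  N=1 Z=0
after  2: r0=0x22 r1=0x22 r2=0x67 r3=0xa9  N=0 Z=0
after  3: r0=0x22 r1=0x89 r2=0x67 r3=0xa9  N=1 Z=0
after  4: r0=0x22 r1=0x89 r2=0xbb r3=0xa9  N=1 Z=0
-- IRQ taken; context saved, return-PC = 5 --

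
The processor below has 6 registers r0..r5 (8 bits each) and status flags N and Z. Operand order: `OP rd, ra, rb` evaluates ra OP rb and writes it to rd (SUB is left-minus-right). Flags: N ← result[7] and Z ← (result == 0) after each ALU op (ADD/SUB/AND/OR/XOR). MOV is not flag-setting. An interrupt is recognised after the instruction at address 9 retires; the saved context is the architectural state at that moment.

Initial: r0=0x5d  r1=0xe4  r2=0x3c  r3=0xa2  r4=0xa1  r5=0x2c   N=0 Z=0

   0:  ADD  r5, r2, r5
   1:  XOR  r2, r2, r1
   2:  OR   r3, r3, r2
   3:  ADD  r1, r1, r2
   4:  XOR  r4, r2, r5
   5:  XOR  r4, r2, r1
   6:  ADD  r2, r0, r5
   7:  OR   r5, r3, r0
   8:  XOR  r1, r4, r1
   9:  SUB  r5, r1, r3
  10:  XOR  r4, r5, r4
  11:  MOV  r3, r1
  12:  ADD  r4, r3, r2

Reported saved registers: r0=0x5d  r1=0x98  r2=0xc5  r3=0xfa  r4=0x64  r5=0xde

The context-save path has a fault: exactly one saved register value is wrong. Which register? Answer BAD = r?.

BAD = r1

after  0: r0=0x5d r1=0xe4 r2=0x3c r3=0xa2 r4=0xa1 r5=0x68  N=0 Z=0
after  1: r0=0x5d r1=0xe4 r2=0xd8 r3=0xa2 r4=0xa1 r5=0x68  N=1 Z=0
after  2: r0=0x5d r1=0xe4 r2=0xd8 r3=0xfa r4=0xa1 r5=0x68  N=1 Z=0
after  3: r0=0x5d r1=0xbc r2=0xd8 r3=0xfa r4=0xa1 r5=0x68  N=1 Z=0
after  4: r0=0x5d r1=0xbc r2=0xd8 r3=0xfa r4=0xb0 r5=0x68  N=1 Z=0
after  5: r0=0x5d r1=0xbc r2=0xd8 r3=0xfa r4=0x64 r5=0x68  N=0 Z=0
after  6: r0=0x5d r1=0xbc r2=0xc5 r3=0xfa r4=0x64 r5=0x68  N=1 Z=0
after  7: r0=0x5d r1=0xbc r2=0xc5 r3=0xfa r4=0x64 r5=0xff  N=1 Z=0
after  8: r0=0x5d r1=0xd8 r2=0xc5 r3=0xfa r4=0x64 r5=0xff  N=1 Z=0
after  9: r0=0x5d r1=0xd8 r2=0xc5 r3=0xfa r4=0x64 r5=0xde  N=1 Z=0
-- IRQ taken; context saved, return-PC = 10 --
mismatch: r1: reported 0x98 vs actual 0xd8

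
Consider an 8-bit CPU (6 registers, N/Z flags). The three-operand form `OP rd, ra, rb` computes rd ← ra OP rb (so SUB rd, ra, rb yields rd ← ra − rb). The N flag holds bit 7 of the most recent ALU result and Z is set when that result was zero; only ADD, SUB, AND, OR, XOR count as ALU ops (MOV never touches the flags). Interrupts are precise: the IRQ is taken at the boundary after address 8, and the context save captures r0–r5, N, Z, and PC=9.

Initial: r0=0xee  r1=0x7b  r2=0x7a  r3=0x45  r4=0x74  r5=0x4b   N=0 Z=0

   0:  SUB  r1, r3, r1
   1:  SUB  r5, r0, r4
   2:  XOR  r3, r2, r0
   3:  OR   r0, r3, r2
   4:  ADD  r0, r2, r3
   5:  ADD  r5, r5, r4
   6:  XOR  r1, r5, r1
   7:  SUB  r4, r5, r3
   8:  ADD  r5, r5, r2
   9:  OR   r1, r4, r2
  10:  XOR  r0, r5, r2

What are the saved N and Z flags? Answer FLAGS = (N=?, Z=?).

after  0: r0=0xee r1=0xca r2=0x7a r3=0x45 r4=0x74 r5=0x4b  N=1 Z=0
after  1: r0=0xee r1=0xca r2=0x7a r3=0x45 r4=0x74 r5=0x7a  N=0 Z=0
after  2: r0=0xee r1=0xca r2=0x7a r3=0x94 r4=0x74 r5=0x7a  N=1 Z=0
after  3: r0=0xfe r1=0xca r2=0x7a r3=0x94 r4=0x74 r5=0x7a  N=1 Z=0
after  4: r0=0x0e r1=0xca r2=0x7a r3=0x94 r4=0x74 r5=0x7a  N=0 Z=0
after  5: r0=0x0e r1=0xca r2=0x7a r3=0x94 r4=0x74 r5=0xee  N=1 Z=0
after  6: r0=0x0e r1=0x24 r2=0x7a r3=0x94 r4=0x74 r5=0xee  N=0 Z=0
after  7: r0=0x0e r1=0x24 r2=0x7a r3=0x94 r4=0x5a r5=0xee  N=0 Z=0
after  8: r0=0x0e r1=0x24 r2=0x7a r3=0x94 r4=0x5a r5=0x68  N=0 Z=0
-- IRQ taken; context saved, return-PC = 9 --

FLAGS = (N=0, Z=0)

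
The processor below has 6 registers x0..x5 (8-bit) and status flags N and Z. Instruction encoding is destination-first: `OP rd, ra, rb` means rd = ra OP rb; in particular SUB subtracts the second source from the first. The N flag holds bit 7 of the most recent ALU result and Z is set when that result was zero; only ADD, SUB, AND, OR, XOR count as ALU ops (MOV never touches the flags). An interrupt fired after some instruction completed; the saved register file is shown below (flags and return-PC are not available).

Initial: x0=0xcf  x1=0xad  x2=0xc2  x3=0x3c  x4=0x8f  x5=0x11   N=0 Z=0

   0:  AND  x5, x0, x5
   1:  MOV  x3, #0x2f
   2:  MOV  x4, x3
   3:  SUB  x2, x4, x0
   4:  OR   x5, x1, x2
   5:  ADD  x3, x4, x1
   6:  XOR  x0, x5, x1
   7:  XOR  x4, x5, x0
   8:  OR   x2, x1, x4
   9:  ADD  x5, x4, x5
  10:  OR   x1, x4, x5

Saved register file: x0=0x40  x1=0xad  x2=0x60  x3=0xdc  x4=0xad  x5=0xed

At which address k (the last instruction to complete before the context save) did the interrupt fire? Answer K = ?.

after  0: x0=0xcf x1=0xad x2=0xc2 x3=0x3c x4=0x8f x5=0x01  N=0 Z=0
after  1: x0=0xcf x1=0xad x2=0xc2 x3=0x2f x4=0x8f x5=0x01  N=0 Z=0
after  2: x0=0xcf x1=0xad x2=0xc2 x3=0x2f x4=0x2f x5=0x01  N=0 Z=0
after  3: x0=0xcf x1=0xad x2=0x60 x3=0x2f x4=0x2f x5=0x01  N=0 Z=0
after  4: x0=0xcf x1=0xad x2=0x60 x3=0x2f x4=0x2f x5=0xed  N=1 Z=0
after  5: x0=0xcf x1=0xad x2=0x60 x3=0xdc x4=0x2f x5=0xed  N=1 Z=0
after  6: x0=0x40 x1=0xad x2=0x60 x3=0xdc x4=0x2f x5=0xed  N=0 Z=0
after  7: x0=0x40 x1=0xad x2=0x60 x3=0xdc x4=0xad x5=0xed  N=1 Z=0
-- IRQ taken; context saved, return-PC = 8 --

K = 7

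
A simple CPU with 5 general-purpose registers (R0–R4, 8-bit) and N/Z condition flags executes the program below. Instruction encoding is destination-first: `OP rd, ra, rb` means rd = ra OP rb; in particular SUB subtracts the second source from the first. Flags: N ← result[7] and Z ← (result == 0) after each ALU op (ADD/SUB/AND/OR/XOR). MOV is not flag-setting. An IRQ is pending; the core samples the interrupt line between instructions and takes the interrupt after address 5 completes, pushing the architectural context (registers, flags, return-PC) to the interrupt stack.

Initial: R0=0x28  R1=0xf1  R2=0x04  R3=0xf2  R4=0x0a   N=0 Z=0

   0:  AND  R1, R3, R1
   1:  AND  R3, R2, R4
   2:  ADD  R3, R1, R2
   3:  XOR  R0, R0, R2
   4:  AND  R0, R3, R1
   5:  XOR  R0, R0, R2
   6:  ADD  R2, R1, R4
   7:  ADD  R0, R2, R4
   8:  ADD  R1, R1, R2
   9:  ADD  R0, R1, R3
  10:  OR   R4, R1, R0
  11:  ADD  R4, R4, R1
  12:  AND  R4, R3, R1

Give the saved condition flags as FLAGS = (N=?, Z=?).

FLAGS = (N=1, Z=0)

after  0: R0=0x28 R1=0xf0 R2=0x04 R3=0xf2 R4=0x0a  N=1 Z=0
after  1: R0=0x28 R1=0xf0 R2=0x04 R3=0x00 R4=0x0a  N=0 Z=1
after  2: R0=0x28 R1=0xf0 R2=0x04 R3=0xf4 R4=0x0a  N=1 Z=0
after  3: R0=0x2c R1=0xf0 R2=0x04 R3=0xf4 R4=0x0a  N=0 Z=0
after  4: R0=0xf0 R1=0xf0 R2=0x04 R3=0xf4 R4=0x0a  N=1 Z=0
after  5: R0=0xf4 R1=0xf0 R2=0x04 R3=0xf4 R4=0x0a  N=1 Z=0
-- IRQ taken; context saved, return-PC = 6 --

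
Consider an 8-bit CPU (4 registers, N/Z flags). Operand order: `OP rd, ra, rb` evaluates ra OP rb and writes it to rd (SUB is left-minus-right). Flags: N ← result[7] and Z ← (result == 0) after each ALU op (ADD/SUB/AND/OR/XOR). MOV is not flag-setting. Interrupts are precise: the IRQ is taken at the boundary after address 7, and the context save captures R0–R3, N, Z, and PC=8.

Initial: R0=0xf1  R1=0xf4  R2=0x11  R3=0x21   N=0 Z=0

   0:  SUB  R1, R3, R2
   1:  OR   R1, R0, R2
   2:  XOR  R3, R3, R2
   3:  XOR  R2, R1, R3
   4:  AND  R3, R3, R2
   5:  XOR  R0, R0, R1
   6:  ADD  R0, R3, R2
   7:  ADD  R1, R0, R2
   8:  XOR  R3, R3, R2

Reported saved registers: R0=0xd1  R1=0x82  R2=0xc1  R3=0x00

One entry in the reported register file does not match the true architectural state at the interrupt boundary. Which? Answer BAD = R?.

BAD = R0

after  0: R0=0xf1 R1=0x10 R2=0x11 R3=0x21  N=0 Z=0
after  1: R0=0xf1 R1=0xf1 R2=0x11 R3=0x21  N=1 Z=0
after  2: R0=0xf1 R1=0xf1 R2=0x11 R3=0x30  N=0 Z=0
after  3: R0=0xf1 R1=0xf1 R2=0xc1 R3=0x30  N=1 Z=0
after  4: R0=0xf1 R1=0xf1 R2=0xc1 R3=0x00  N=0 Z=1
after  5: R0=0x00 R1=0xf1 R2=0xc1 R3=0x00  N=0 Z=1
after  6: R0=0xc1 R1=0xf1 R2=0xc1 R3=0x00  N=1 Z=0
after  7: R0=0xc1 R1=0x82 R2=0xc1 R3=0x00  N=1 Z=0
-- IRQ taken; context saved, return-PC = 8 --
mismatch: R0: reported 0xd1 vs actual 0xc1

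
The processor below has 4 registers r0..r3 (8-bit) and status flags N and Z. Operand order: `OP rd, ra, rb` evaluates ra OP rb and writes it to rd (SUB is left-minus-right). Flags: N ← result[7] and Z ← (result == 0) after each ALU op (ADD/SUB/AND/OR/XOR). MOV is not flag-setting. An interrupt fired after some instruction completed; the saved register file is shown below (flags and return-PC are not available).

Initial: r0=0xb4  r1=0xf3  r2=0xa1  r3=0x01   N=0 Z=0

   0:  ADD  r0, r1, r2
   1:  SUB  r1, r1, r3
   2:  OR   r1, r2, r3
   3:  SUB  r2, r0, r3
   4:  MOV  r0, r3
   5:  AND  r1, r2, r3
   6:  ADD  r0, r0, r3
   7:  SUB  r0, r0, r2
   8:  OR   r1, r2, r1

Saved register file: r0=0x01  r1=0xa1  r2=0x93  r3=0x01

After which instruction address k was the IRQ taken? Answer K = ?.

after  0: r0=0x94 r1=0xf3 r2=0xa1 r3=0x01  N=1 Z=0
after  1: r0=0x94 r1=0xf2 r2=0xa1 r3=0x01  N=1 Z=0
after  2: r0=0x94 r1=0xa1 r2=0xa1 r3=0x01  N=1 Z=0
after  3: r0=0x94 r1=0xa1 r2=0x93 r3=0x01  N=1 Z=0
after  4: r0=0x01 r1=0xa1 r2=0x93 r3=0x01  N=1 Z=0
-- IRQ taken; context saved, return-PC = 5 --

K = 4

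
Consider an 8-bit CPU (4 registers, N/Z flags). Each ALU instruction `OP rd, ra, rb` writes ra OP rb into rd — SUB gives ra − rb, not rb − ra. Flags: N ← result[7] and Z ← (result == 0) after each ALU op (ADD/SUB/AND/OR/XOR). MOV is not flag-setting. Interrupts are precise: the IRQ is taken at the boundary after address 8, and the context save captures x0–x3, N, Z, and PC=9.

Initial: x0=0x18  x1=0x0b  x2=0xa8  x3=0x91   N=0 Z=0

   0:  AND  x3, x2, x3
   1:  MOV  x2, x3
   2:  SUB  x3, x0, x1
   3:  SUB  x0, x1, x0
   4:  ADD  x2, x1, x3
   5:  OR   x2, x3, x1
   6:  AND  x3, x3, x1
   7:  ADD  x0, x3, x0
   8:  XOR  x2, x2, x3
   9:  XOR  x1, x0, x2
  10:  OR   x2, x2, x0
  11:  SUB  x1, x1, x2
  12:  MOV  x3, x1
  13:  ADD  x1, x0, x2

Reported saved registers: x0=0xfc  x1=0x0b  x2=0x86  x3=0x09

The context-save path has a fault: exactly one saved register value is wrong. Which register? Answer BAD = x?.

after  0: x0=0x18 x1=0x0b x2=0xa8 x3=0x80  N=1 Z=0
after  1: x0=0x18 x1=0x0b x2=0x80 x3=0x80  N=1 Z=0
after  2: x0=0x18 x1=0x0b x2=0x80 x3=0x0d  N=0 Z=0
after  3: x0=0xf3 x1=0x0b x2=0x80 x3=0x0d  N=1 Z=0
after  4: x0=0xf3 x1=0x0b x2=0x18 x3=0x0d  N=0 Z=0
after  5: x0=0xf3 x1=0x0b x2=0x0f x3=0x0d  N=0 Z=0
after  6: x0=0xf3 x1=0x0b x2=0x0f x3=0x09  N=0 Z=0
after  7: x0=0xfc x1=0x0b x2=0x0f x3=0x09  N=1 Z=0
after  8: x0=0xfc x1=0x0b x2=0x06 x3=0x09  N=0 Z=0
-- IRQ taken; context saved, return-PC = 9 --
mismatch: x2: reported 0x86 vs actual 0x06

BAD = x2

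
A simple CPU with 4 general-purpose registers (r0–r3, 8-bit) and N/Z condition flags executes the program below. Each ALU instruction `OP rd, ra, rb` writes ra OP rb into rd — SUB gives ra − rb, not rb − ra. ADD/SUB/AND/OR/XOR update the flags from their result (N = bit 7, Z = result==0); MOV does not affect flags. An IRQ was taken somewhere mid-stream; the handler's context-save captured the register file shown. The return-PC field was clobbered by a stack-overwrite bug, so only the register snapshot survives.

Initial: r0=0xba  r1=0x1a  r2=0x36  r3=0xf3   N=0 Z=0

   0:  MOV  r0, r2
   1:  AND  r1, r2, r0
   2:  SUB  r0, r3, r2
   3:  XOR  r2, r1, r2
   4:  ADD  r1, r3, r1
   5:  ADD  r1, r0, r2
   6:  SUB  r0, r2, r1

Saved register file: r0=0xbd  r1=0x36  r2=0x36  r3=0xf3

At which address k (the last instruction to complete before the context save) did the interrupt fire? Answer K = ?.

after  0: r0=0x36 r1=0x1a r2=0x36 r3=0xf3  N=0 Z=0
after  1: r0=0x36 r1=0x36 r2=0x36 r3=0xf3  N=0 Z=0
after  2: r0=0xbd r1=0x36 r2=0x36 r3=0xf3  N=1 Z=0
-- IRQ taken; context saved, return-PC = 3 --

K = 2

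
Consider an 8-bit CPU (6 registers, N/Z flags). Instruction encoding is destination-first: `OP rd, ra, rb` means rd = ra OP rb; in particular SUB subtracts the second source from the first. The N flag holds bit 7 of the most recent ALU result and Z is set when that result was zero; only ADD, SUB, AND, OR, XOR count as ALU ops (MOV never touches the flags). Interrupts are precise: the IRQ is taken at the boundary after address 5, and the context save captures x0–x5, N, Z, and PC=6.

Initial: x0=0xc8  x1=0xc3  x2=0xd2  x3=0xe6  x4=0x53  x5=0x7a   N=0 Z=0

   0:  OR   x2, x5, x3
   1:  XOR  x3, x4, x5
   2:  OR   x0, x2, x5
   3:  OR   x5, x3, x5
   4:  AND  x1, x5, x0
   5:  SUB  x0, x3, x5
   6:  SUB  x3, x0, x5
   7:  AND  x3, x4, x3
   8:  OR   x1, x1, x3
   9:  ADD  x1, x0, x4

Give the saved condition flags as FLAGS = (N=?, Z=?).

after  0: x0=0xc8 x1=0xc3 x2=0xfe x3=0xe6 x4=0x53 x5=0x7a  N=1 Z=0
after  1: x0=0xc8 x1=0xc3 x2=0xfe x3=0x29 x4=0x53 x5=0x7a  N=0 Z=0
after  2: x0=0xfe x1=0xc3 x2=0xfe x3=0x29 x4=0x53 x5=0x7a  N=1 Z=0
after  3: x0=0xfe x1=0xc3 x2=0xfe x3=0x29 x4=0x53 x5=0x7b  N=0 Z=0
after  4: x0=0xfe x1=0x7a x2=0xfe x3=0x29 x4=0x53 x5=0x7b  N=0 Z=0
after  5: x0=0xae x1=0x7a x2=0xfe x3=0x29 x4=0x53 x5=0x7b  N=1 Z=0
-- IRQ taken; context saved, return-PC = 6 --

FLAGS = (N=1, Z=0)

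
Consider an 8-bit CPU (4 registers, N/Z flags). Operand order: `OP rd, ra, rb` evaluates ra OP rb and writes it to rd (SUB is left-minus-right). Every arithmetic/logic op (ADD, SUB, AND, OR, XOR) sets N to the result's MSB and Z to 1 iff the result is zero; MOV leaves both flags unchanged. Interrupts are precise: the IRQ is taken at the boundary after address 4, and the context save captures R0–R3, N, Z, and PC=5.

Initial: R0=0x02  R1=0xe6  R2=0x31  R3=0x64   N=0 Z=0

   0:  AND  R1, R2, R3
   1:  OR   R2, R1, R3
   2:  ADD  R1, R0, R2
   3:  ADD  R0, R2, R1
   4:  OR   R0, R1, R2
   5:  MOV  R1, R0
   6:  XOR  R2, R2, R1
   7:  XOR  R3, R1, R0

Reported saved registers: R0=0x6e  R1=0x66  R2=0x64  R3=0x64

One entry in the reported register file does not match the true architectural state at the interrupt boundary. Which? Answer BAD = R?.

after  0: R0=0x02 R1=0x20 R2=0x31 R3=0x64  N=0 Z=0
after  1: R0=0x02 R1=0x20 R2=0x64 R3=0x64  N=0 Z=0
after  2: R0=0x02 R1=0x66 R2=0x64 R3=0x64  N=0 Z=0
after  3: R0=0xca R1=0x66 R2=0x64 R3=0x64  N=1 Z=0
after  4: R0=0x66 R1=0x66 R2=0x64 R3=0x64  N=0 Z=0
-- IRQ taken; context saved, return-PC = 5 --
mismatch: R0: reported 0x6e vs actual 0x66

BAD = R0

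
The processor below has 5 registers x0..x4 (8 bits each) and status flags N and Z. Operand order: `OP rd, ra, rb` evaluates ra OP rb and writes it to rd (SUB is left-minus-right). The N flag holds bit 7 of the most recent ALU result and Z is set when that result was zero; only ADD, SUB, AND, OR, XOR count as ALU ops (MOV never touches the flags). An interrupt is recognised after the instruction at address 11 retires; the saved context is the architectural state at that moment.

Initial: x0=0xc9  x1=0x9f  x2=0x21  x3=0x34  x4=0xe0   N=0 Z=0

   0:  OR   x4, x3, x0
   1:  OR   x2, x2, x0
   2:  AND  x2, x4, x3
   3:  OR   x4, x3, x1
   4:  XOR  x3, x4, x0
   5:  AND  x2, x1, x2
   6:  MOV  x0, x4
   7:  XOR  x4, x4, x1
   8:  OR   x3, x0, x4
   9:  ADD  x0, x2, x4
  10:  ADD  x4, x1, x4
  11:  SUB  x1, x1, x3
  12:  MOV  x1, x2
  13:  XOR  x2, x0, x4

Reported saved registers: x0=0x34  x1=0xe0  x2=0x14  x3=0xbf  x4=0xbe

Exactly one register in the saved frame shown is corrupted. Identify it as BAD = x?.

after  0: x0=0xc9 x1=0x9f x2=0x21 x3=0x34 x4=0xfd  N=1 Z=0
after  1: x0=0xc9 x1=0x9f x2=0xe9 x3=0x34 x4=0xfd  N=1 Z=0
after  2: x0=0xc9 x1=0x9f x2=0x34 x3=0x34 x4=0xfd  N=0 Z=0
after  3: x0=0xc9 x1=0x9f x2=0x34 x3=0x34 x4=0xbf  N=1 Z=0
after  4: x0=0xc9 x1=0x9f x2=0x34 x3=0x76 x4=0xbf  N=0 Z=0
after  5: x0=0xc9 x1=0x9f x2=0x14 x3=0x76 x4=0xbf  N=0 Z=0
after  6: x0=0xbf x1=0x9f x2=0x14 x3=0x76 x4=0xbf  N=0 Z=0
after  7: x0=0xbf x1=0x9f x2=0x14 x3=0x76 x4=0x20  N=0 Z=0
after  8: x0=0xbf x1=0x9f x2=0x14 x3=0xbf x4=0x20  N=1 Z=0
after  9: x0=0x34 x1=0x9f x2=0x14 x3=0xbf x4=0x20  N=0 Z=0
after 10: x0=0x34 x1=0x9f x2=0x14 x3=0xbf x4=0xbf  N=1 Z=0
after 11: x0=0x34 x1=0xe0 x2=0x14 x3=0xbf x4=0xbf  N=1 Z=0
-- IRQ taken; context saved, return-PC = 12 --
mismatch: x4: reported 0xbe vs actual 0xbf

BAD = x4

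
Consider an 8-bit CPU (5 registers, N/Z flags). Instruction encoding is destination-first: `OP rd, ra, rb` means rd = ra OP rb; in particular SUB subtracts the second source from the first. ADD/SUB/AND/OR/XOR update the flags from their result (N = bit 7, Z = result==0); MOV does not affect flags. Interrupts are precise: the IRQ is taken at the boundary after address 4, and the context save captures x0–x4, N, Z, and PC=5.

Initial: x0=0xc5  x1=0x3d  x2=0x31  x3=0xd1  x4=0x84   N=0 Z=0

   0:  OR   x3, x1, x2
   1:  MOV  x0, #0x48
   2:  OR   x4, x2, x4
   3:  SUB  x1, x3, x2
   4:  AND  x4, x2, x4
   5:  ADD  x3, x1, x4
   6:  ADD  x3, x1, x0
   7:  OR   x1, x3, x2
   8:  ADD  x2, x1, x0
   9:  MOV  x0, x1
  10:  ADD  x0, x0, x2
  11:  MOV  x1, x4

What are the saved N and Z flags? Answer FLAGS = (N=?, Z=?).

FLAGS = (N=0, Z=0)

after  0: x0=0xc5 x1=0x3d x2=0x31 x3=0x3d x4=0x84  N=0 Z=0
after  1: x0=0x48 x1=0x3d x2=0x31 x3=0x3d x4=0x84  N=0 Z=0
after  2: x0=0x48 x1=0x3d x2=0x31 x3=0x3d x4=0xb5  N=1 Z=0
after  3: x0=0x48 x1=0x0c x2=0x31 x3=0x3d x4=0xb5  N=0 Z=0
after  4: x0=0x48 x1=0x0c x2=0x31 x3=0x3d x4=0x31  N=0 Z=0
-- IRQ taken; context saved, return-PC = 5 --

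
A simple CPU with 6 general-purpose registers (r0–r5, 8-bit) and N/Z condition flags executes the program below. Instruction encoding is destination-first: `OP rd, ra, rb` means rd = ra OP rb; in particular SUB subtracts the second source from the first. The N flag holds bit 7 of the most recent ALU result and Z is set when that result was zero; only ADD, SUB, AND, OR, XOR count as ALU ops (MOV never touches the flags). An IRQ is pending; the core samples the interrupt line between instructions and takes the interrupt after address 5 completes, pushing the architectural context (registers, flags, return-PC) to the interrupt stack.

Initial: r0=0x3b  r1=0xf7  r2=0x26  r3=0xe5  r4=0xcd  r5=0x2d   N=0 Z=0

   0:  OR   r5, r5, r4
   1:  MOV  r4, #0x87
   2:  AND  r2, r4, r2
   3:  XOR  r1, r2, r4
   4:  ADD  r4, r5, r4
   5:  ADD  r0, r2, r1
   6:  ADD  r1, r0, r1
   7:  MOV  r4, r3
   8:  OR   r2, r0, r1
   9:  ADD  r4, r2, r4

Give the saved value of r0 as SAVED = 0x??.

after  0: r0=0x3b r1=0xf7 r2=0x26 r3=0xe5 r4=0xcd r5=0xed  N=1 Z=0
after  1: r0=0x3b r1=0xf7 r2=0x26 r3=0xe5 r4=0x87 r5=0xed  N=1 Z=0
after  2: r0=0x3b r1=0xf7 r2=0x06 r3=0xe5 r4=0x87 r5=0xed  N=0 Z=0
after  3: r0=0x3b r1=0x81 r2=0x06 r3=0xe5 r4=0x87 r5=0xed  N=1 Z=0
after  4: r0=0x3b r1=0x81 r2=0x06 r3=0xe5 r4=0x74 r5=0xed  N=0 Z=0
after  5: r0=0x87 r1=0x81 r2=0x06 r3=0xe5 r4=0x74 r5=0xed  N=1 Z=0
-- IRQ taken; context saved, return-PC = 6 --

SAVED = 0x87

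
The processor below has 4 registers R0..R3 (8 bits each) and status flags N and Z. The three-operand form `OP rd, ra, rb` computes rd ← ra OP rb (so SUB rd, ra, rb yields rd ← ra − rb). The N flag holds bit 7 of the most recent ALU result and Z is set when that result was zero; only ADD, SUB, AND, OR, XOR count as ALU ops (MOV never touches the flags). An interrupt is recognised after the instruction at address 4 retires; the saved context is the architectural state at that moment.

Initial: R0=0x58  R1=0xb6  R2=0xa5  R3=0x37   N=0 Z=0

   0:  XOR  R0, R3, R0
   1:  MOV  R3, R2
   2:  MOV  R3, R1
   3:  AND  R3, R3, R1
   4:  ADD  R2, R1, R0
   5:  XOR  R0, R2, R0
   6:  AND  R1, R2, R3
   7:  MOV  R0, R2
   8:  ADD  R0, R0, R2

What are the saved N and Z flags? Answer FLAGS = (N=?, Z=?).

after  0: R0=0x6f R1=0xb6 R2=0xa5 R3=0x37  N=0 Z=0
after  1: R0=0x6f R1=0xb6 R2=0xa5 R3=0xa5  N=0 Z=0
after  2: R0=0x6f R1=0xb6 R2=0xa5 R3=0xb6  N=0 Z=0
after  3: R0=0x6f R1=0xb6 R2=0xa5 R3=0xb6  N=1 Z=0
after  4: R0=0x6f R1=0xb6 R2=0x25 R3=0xb6  N=0 Z=0
-- IRQ taken; context saved, return-PC = 5 --

FLAGS = (N=0, Z=0)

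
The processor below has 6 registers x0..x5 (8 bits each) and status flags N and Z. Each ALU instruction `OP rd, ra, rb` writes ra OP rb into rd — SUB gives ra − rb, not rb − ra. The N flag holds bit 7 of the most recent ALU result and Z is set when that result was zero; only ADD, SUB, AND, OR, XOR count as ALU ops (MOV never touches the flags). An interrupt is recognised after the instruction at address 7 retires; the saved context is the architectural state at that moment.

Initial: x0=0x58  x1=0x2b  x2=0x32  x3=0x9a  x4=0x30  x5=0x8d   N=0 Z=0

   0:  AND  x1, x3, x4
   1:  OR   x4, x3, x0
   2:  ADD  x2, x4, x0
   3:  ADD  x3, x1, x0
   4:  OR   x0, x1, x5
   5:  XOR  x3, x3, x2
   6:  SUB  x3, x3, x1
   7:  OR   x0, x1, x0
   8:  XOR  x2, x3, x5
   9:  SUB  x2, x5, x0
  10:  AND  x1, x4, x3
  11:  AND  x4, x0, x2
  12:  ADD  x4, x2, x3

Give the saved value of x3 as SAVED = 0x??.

after  0: x0=0x58 x1=0x10 x2=0x32 x3=0x9a x4=0x30 x5=0x8d  N=0 Z=0
after  1: x0=0x58 x1=0x10 x2=0x32 x3=0x9a x4=0xda x5=0x8d  N=1 Z=0
after  2: x0=0x58 x1=0x10 x2=0x32 x3=0x9a x4=0xda x5=0x8d  N=0 Z=0
after  3: x0=0x58 x1=0x10 x2=0x32 x3=0x68 x4=0xda x5=0x8d  N=0 Z=0
after  4: x0=0x9d x1=0x10 x2=0x32 x3=0x68 x4=0xda x5=0x8d  N=1 Z=0
after  5: x0=0x9d x1=0x10 x2=0x32 x3=0x5a x4=0xda x5=0x8d  N=0 Z=0
after  6: x0=0x9d x1=0x10 x2=0x32 x3=0x4a x4=0xda x5=0x8d  N=0 Z=0
after  7: x0=0x9d x1=0x10 x2=0x32 x3=0x4a x4=0xda x5=0x8d  N=1 Z=0
-- IRQ taken; context saved, return-PC = 8 --

SAVED = 0x4a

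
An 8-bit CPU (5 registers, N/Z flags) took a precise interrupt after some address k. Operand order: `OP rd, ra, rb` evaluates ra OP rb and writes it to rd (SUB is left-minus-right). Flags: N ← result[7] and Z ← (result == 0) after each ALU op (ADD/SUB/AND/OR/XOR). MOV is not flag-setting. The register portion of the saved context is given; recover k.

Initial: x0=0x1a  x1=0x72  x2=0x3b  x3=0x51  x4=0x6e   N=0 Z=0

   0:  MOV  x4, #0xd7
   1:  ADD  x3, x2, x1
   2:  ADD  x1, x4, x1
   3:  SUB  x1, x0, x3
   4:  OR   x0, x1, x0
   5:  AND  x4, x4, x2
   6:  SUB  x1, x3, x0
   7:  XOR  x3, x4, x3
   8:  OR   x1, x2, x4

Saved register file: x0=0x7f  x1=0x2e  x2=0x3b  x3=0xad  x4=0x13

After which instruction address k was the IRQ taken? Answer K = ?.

K = 6

after  0: x0=0x1a x1=0x72 x2=0x3b x3=0x51 x4=0xd7  N=0 Z=0
after  1: x0=0x1a x1=0x72 x2=0x3b x3=0xad x4=0xd7  N=1 Z=0
after  2: x0=0x1a x1=0x49 x2=0x3b x3=0xad x4=0xd7  N=0 Z=0
after  3: x0=0x1a x1=0x6d x2=0x3b x3=0xad x4=0xd7  N=0 Z=0
after  4: x0=0x7f x1=0x6d x2=0x3b x3=0xad x4=0xd7  N=0 Z=0
after  5: x0=0x7f x1=0x6d x2=0x3b x3=0xad x4=0x13  N=0 Z=0
after  6: x0=0x7f x1=0x2e x2=0x3b x3=0xad x4=0x13  N=0 Z=0
-- IRQ taken; context saved, return-PC = 7 --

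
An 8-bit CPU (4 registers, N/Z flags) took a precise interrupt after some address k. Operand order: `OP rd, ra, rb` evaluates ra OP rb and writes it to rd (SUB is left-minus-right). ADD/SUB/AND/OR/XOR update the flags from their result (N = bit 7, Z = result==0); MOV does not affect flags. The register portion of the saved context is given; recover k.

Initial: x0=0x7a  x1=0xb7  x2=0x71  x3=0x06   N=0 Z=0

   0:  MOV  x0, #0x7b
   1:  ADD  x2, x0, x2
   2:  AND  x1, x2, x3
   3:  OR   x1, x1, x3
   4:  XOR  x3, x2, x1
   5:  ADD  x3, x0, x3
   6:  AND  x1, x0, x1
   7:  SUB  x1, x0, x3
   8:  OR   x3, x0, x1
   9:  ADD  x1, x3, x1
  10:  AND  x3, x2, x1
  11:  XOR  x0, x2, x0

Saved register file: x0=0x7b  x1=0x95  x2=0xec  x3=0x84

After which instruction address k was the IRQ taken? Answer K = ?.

K = 10

after  0: x0=0x7b x1=0xb7 x2=0x71 x3=0x06  N=0 Z=0
after  1: x0=0x7b x1=0xb7 x2=0xec x3=0x06  N=1 Z=0
after  2: x0=0x7b x1=0x04 x2=0xec x3=0x06  N=0 Z=0
after  3: x0=0x7b x1=0x06 x2=0xec x3=0x06  N=0 Z=0
after  4: x0=0x7b x1=0x06 x2=0xec x3=0xea  N=1 Z=0
after  5: x0=0x7b x1=0x06 x2=0xec x3=0x65  N=0 Z=0
after  6: x0=0x7b x1=0x02 x2=0xec x3=0x65  N=0 Z=0
after  7: x0=0x7b x1=0x16 x2=0xec x3=0x65  N=0 Z=0
after  8: x0=0x7b x1=0x16 x2=0xec x3=0x7f  N=0 Z=0
after  9: x0=0x7b x1=0x95 x2=0xec x3=0x7f  N=1 Z=0
after 10: x0=0x7b x1=0x95 x2=0xec x3=0x84  N=1 Z=0
-- IRQ taken; context saved, return-PC = 11 --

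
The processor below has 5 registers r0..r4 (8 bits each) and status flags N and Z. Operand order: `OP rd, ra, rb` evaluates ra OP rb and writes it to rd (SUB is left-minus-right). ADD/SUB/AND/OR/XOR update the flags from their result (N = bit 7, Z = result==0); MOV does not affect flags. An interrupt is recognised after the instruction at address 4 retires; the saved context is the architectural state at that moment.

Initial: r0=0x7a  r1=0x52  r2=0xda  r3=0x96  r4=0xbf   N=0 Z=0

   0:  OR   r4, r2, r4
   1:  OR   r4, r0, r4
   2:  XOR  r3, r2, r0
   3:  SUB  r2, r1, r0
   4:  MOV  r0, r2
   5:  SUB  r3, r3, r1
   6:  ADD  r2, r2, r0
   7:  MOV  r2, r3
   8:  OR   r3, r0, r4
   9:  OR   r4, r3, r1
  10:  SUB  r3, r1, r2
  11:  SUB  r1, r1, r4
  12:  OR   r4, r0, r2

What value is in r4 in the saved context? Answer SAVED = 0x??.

SAVED = 0xff

after  0: r0=0x7a r1=0x52 r2=0xda r3=0x96 r4=0xff  N=1 Z=0
after  1: r0=0x7a r1=0x52 r2=0xda r3=0x96 r4=0xff  N=1 Z=0
after  2: r0=0x7a r1=0x52 r2=0xda r3=0xa0 r4=0xff  N=1 Z=0
after  3: r0=0x7a r1=0x52 r2=0xd8 r3=0xa0 r4=0xff  N=1 Z=0
after  4: r0=0xd8 r1=0x52 r2=0xd8 r3=0xa0 r4=0xff  N=1 Z=0
-- IRQ taken; context saved, return-PC = 5 --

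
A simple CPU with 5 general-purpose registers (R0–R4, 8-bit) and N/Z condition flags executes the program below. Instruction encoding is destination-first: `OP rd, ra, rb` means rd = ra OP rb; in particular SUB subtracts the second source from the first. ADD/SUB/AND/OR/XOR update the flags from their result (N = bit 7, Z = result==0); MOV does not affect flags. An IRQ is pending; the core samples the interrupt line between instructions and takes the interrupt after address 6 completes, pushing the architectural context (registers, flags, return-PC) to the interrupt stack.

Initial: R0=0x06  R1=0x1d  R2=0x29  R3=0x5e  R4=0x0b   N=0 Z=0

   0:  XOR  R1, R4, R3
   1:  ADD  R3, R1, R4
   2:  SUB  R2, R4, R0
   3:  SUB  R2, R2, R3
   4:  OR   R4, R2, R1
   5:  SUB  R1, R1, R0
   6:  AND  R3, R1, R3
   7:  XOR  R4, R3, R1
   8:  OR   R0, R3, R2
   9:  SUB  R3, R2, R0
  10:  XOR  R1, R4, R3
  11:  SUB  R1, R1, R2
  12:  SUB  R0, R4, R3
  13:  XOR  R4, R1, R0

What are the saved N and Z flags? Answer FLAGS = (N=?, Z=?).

after  0: R0=0x06 R1=0x55 R2=0x29 R3=0x5e R4=0x0b  N=0 Z=0
after  1: R0=0x06 R1=0x55 R2=0x29 R3=0x60 R4=0x0b  N=0 Z=0
after  2: R0=0x06 R1=0x55 R2=0x05 R3=0x60 R4=0x0b  N=0 Z=0
after  3: R0=0x06 R1=0x55 R2=0xa5 R3=0x60 R4=0x0b  N=1 Z=0
after  4: R0=0x06 R1=0x55 R2=0xa5 R3=0x60 R4=0xf5  N=1 Z=0
after  5: R0=0x06 R1=0x4f R2=0xa5 R3=0x60 R4=0xf5  N=0 Z=0
after  6: R0=0x06 R1=0x4f R2=0xa5 R3=0x40 R4=0xf5  N=0 Z=0
-- IRQ taken; context saved, return-PC = 7 --

FLAGS = (N=0, Z=0)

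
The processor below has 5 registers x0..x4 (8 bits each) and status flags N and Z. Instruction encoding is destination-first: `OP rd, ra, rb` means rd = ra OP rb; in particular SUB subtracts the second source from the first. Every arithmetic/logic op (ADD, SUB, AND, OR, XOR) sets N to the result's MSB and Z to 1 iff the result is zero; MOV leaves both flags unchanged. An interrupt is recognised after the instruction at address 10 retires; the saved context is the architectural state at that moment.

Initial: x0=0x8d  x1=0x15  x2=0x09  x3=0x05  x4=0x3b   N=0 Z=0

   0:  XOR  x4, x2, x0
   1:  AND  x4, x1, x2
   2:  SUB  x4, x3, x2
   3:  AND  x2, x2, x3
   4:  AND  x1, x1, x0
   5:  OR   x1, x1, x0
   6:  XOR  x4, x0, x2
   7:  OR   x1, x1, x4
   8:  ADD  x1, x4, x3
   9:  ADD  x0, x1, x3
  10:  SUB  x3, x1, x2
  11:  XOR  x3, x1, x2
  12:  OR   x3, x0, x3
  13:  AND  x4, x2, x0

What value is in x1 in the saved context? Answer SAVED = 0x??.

after  0: x0=0x8d x1=0x15 x2=0x09 x3=0x05 x4=0x84  N=1 Z=0
after  1: x0=0x8d x1=0x15 x2=0x09 x3=0x05 x4=0x01  N=0 Z=0
after  2: x0=0x8d x1=0x15 x2=0x09 x3=0x05 x4=0xfc  N=1 Z=0
after  3: x0=0x8d x1=0x15 x2=0x01 x3=0x05 x4=0xfc  N=0 Z=0
after  4: x0=0x8d x1=0x05 x2=0x01 x3=0x05 x4=0xfc  N=0 Z=0
after  5: x0=0x8d x1=0x8d x2=0x01 x3=0x05 x4=0xfc  N=1 Z=0
after  6: x0=0x8d x1=0x8d x2=0x01 x3=0x05 x4=0x8c  N=1 Z=0
after  7: x0=0x8d x1=0x8d x2=0x01 x3=0x05 x4=0x8c  N=1 Z=0
after  8: x0=0x8d x1=0x91 x2=0x01 x3=0x05 x4=0x8c  N=1 Z=0
after  9: x0=0x96 x1=0x91 x2=0x01 x3=0x05 x4=0x8c  N=1 Z=0
after 10: x0=0x96 x1=0x91 x2=0x01 x3=0x90 x4=0x8c  N=1 Z=0
-- IRQ taken; context saved, return-PC = 11 --

SAVED = 0x91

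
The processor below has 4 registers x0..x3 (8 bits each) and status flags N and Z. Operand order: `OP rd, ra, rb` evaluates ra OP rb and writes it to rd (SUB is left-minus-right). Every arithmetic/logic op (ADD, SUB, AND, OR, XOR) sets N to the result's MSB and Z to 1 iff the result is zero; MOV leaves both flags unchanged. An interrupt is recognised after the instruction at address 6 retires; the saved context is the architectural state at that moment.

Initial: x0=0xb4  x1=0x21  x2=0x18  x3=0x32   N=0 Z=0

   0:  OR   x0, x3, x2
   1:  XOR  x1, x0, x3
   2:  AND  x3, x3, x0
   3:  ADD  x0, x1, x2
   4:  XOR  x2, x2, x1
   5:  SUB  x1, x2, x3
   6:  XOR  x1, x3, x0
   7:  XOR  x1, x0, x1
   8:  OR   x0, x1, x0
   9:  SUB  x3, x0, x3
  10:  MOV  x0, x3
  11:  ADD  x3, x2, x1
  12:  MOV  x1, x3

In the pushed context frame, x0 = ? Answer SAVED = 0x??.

SAVED = 0x20

after  0: x0=0x3a x1=0x21 x2=0x18 x3=0x32  N=0 Z=0
after  1: x0=0x3a x1=0x08 x2=0x18 x3=0x32  N=0 Z=0
after  2: x0=0x3a x1=0x08 x2=0x18 x3=0x32  N=0 Z=0
after  3: x0=0x20 x1=0x08 x2=0x18 x3=0x32  N=0 Z=0
after  4: x0=0x20 x1=0x08 x2=0x10 x3=0x32  N=0 Z=0
after  5: x0=0x20 x1=0xde x2=0x10 x3=0x32  N=1 Z=0
after  6: x0=0x20 x1=0x12 x2=0x10 x3=0x32  N=0 Z=0
-- IRQ taken; context saved, return-PC = 7 --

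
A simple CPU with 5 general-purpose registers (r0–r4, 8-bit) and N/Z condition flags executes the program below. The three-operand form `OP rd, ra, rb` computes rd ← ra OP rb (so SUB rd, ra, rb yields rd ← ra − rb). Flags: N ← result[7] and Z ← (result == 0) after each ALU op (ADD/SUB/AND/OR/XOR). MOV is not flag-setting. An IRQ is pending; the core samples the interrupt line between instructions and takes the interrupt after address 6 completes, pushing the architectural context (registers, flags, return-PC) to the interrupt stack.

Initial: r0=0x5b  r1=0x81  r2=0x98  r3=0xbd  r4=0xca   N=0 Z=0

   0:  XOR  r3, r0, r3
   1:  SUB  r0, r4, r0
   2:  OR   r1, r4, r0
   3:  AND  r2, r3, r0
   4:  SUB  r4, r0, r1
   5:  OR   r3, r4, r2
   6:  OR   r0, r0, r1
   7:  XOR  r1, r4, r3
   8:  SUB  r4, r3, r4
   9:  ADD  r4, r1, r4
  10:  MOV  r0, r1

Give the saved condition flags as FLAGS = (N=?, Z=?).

FLAGS = (N=1, Z=0)

after  0: r0=0x5b r1=0x81 r2=0x98 r3=0xe6 r4=0xca  N=1 Z=0
after  1: r0=0x6f r1=0x81 r2=0x98 r3=0xe6 r4=0xca  N=0 Z=0
after  2: r0=0x6f r1=0xef r2=0x98 r3=0xe6 r4=0xca  N=1 Z=0
after  3: r0=0x6f r1=0xef r2=0x66 r3=0xe6 r4=0xca  N=0 Z=0
after  4: r0=0x6f r1=0xef r2=0x66 r3=0xe6 r4=0x80  N=1 Z=0
after  5: r0=0x6f r1=0xef r2=0x66 r3=0xe6 r4=0x80  N=1 Z=0
after  6: r0=0xef r1=0xef r2=0x66 r3=0xe6 r4=0x80  N=1 Z=0
-- IRQ taken; context saved, return-PC = 7 --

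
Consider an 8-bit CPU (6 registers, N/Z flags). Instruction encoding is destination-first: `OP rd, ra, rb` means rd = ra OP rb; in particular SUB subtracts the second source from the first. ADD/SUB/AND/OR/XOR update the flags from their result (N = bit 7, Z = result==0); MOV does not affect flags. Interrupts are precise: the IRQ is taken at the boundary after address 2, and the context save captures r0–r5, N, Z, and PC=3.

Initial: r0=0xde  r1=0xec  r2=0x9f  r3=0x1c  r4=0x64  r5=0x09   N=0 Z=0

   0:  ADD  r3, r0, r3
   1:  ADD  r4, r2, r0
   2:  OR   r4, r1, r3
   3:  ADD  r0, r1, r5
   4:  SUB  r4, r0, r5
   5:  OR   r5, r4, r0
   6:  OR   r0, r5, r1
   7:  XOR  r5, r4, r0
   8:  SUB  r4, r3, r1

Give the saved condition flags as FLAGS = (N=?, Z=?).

after  0: r0=0xde r1=0xec r2=0x9f r3=0xfa r4=0x64 r5=0x09  N=1 Z=0
after  1: r0=0xde r1=0xec r2=0x9f r3=0xfa r4=0x7d r5=0x09  N=0 Z=0
after  2: r0=0xde r1=0xec r2=0x9f r3=0xfa r4=0xfe r5=0x09  N=1 Z=0
-- IRQ taken; context saved, return-PC = 3 --

FLAGS = (N=1, Z=0)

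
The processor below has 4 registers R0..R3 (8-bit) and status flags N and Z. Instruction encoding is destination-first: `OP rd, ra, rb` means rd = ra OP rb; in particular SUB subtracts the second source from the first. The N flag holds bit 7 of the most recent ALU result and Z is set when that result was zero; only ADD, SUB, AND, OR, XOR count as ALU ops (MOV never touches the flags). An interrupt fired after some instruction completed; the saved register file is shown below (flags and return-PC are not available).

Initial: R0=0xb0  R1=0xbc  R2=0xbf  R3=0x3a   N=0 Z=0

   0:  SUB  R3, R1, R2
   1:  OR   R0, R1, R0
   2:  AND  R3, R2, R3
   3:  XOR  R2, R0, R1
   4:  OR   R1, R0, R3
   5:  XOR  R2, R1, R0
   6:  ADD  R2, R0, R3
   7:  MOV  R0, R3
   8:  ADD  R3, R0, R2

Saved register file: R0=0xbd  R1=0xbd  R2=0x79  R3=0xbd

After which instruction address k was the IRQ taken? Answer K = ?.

K = 7

after  0: R0=0xb0 R1=0xbc R2=0xbf R3=0xfd  N=1 Z=0
after  1: R0=0xbc R1=0xbc R2=0xbf R3=0xfd  N=1 Z=0
after  2: R0=0xbc R1=0xbc R2=0xbf R3=0xbd  N=1 Z=0
after  3: R0=0xbc R1=0xbc R2=0x00 R3=0xbd  N=0 Z=1
after  4: R0=0xbc R1=0xbd R2=0x00 R3=0xbd  N=1 Z=0
after  5: R0=0xbc R1=0xbd R2=0x01 R3=0xbd  N=0 Z=0
after  6: R0=0xbc R1=0xbd R2=0x79 R3=0xbd  N=0 Z=0
after  7: R0=0xbd R1=0xbd R2=0x79 R3=0xbd  N=0 Z=0
-- IRQ taken; context saved, return-PC = 8 --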